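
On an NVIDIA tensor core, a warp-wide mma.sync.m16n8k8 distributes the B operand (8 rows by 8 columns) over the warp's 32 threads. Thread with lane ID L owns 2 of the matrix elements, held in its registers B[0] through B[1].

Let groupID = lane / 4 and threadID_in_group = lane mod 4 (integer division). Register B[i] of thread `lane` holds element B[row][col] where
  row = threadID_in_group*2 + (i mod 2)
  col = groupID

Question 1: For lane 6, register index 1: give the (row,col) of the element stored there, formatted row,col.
5,1

lane 6=>6/4=1, 6 mod 4=2
i=1  r:2·2+1=>5  c:1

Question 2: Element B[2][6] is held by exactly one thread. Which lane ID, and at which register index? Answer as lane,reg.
c:6=>grp=6  r:2=>tig=1,lo=0
L=6*4+1=25  i=0=0

25,0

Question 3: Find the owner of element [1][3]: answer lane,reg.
c=3⇒gr=3  r=1⇒th=0,odd=1
L=3*4+0=12  i=1=1

12,1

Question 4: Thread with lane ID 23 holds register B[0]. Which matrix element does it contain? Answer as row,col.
6,5

23: g=5,t=3
[0] (3*2+0,5) = (6,5)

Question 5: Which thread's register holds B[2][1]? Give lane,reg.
c:1=>grp=1  r:2=>tig=1,lo=0
L=1*4+1=5  i=0=0

5,0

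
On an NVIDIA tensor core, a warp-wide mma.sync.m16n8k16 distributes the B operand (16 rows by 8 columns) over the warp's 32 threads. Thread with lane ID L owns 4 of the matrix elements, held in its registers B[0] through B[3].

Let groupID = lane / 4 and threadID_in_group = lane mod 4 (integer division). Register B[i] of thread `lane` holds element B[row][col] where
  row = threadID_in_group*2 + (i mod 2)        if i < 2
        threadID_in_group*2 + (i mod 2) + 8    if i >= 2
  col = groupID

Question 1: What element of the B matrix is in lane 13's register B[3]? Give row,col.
11,3

lane 13: grp=3 (13/4), tig=1 (13%4)
i=3: r=1*2+1+8=11, c=grp=3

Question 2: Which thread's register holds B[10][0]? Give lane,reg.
c=0→G=0  r=10→rhi=1,T=1,p=0
L=0*4+1=1  i=1*2+0=2

1,2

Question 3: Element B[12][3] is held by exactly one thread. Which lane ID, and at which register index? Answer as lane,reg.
c: 3->gid=3  r: 12->r8=1,tid=2,i&1=0
L=3*4+2=14  i=1*2+0=2

14,2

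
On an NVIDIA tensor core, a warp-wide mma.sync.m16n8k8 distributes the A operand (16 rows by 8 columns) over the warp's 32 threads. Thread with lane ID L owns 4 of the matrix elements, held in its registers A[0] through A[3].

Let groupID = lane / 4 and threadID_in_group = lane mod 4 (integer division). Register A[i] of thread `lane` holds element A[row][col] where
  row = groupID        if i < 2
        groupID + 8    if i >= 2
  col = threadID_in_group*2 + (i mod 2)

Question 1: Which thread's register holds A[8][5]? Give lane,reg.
2,3

r=8->g=0,rb=1  c=5->t=2,b0=1
L=0*4+2=2  i=1*2+1=3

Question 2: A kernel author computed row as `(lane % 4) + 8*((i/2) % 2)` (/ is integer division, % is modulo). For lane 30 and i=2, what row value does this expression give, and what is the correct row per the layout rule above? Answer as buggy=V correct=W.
buggy=10 correct=15

`(lane % 4) + 8*((i/2) % 2)`[30,2]→10
L=30→G=30>>2=7, T=30&3=2
[2]→row 7+8=15  col 2·2+0=4
row: 10 vs 15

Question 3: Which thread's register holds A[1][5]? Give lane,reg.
6,1

r=1->g=1,rb=0  c=5->t=2,b0=1
L=1*4+2=6  i=0*2+1=1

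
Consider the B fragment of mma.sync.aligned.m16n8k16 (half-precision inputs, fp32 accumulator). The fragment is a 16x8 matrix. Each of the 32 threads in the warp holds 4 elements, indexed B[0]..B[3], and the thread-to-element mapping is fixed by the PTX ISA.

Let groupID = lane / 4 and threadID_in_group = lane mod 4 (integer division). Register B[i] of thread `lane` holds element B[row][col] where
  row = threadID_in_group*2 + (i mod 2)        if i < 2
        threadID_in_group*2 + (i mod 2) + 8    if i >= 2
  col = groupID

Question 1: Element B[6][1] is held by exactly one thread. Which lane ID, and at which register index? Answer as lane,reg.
c:1=>grp=1  r:6=>rB=0,tig=3,lo=0
L=1*4+3=7  i=0*2+0=0

7,0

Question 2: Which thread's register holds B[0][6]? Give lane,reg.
24,0

c=6->g=6  r=0->rb=0,t=0,b0=0
L=6*4+0=24  i=0*2+0=0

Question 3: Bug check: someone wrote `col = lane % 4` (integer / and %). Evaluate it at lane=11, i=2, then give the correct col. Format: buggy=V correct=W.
buggy=3 correct=2

`lane % 4`[11,2]->3
L=11->gid=11>>2=2, tid=11&3=3
[2]->row 3·2+0+8=14  col gid=2
col: 3 vs 2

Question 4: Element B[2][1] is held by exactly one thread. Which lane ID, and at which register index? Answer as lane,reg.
5,0

c:1=>grp=1  r:2=>rB=0,tig=1,lo=0
L=1*4+1=5  i=0*2+0=0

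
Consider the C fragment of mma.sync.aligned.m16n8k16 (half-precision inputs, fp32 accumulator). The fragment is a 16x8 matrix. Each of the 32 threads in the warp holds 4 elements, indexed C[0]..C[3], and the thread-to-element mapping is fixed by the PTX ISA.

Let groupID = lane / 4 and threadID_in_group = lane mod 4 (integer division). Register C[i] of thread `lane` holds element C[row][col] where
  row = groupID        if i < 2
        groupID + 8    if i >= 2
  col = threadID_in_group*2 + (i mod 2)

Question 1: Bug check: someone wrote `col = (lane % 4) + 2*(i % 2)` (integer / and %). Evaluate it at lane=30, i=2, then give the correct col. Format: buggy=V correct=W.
buggy=2 correct=4

`(lane % 4) + 2*(i % 2)`[30,2]->2
30: g=7,t=2
[2] (7+8,2*2+0) = (15,4)
col: 2 vs 4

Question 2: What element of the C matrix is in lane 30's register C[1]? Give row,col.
7,5

L=30->g=30>>2=7, t=30&3=2
[1]->row 7+0=7  col 2·2+1=5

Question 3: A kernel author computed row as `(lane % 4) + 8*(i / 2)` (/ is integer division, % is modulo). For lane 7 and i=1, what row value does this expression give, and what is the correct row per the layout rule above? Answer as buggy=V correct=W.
`(lane % 4) + 8*(i / 2)`[7,1]->3
L=7->gid=7>>2=1, tid=7&3=3
[1]->row 1+0=1  col 3·2+1=7
row: 3 vs 1

buggy=3 correct=1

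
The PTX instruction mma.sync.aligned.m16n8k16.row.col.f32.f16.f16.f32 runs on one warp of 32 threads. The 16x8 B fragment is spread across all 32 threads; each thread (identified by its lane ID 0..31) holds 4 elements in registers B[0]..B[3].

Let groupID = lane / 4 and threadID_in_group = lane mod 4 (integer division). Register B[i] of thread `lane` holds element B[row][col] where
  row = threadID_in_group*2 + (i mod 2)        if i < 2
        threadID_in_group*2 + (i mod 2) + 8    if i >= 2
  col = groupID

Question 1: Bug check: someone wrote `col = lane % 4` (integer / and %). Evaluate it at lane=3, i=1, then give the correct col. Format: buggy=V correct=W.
`lane % 4`[3,1]=>3
3: grp=0,tig=3
[1] (3*2+1+0,0) = (7,0)
col: 3 vs 0

buggy=3 correct=0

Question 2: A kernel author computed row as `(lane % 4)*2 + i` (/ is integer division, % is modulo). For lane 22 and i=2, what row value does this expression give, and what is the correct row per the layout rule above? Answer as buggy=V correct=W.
`(lane % 4)*2 + i`[22,2]→6
lane 22→22/4=5, 22 mod 4=2
i=2  r:2·2+0+8→12  c:5
row: 6 vs 12

buggy=6 correct=12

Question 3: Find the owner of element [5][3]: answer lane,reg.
14,1

c: 3->gid=3  r: 5->r8=0,tid=2,i&1=1
L=3*4+2=14  i=0*2+1=1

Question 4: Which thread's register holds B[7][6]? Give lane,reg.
27,1

c=6→G=6  r=7→rhi=0,T=3,p=1
L=6*4+3=27  i=0*2+1=1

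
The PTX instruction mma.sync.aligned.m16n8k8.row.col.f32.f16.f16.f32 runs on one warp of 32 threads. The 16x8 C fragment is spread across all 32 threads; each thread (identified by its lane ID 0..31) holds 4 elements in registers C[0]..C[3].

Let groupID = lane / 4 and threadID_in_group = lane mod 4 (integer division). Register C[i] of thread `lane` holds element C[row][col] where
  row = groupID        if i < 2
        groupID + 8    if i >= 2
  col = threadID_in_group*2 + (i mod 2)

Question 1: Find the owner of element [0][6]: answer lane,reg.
r=0→G=0,rhi=0  c=6→T=3,p=0
L=0*4+3=3  i=0*2+0=0

3,0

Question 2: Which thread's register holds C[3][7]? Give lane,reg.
15,1

r=3⇒gr=3,Rb=0  c=7⇒th=3,odd=1
L=3*4+3=15  i=0*2+1=1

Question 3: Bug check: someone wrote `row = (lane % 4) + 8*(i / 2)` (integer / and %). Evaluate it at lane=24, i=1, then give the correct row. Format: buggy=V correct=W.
`(lane % 4) + 8*(i / 2)`[24,1]=>0
lane 24=>24/4=6, 24 mod 4=0
i=1  r:6+0=>6  c:2·0+1=>1
row: 0 vs 6

buggy=0 correct=6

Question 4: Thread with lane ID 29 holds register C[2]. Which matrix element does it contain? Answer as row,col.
15,2

lane 29: gr=7 (29/4), th=1 (29%4)
i=2: r=7+8=15, c=1*2+0=2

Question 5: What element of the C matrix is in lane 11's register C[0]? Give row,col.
2,6

11: grp=2,tig=3
[0] (2+0,3*2+0) = (2,6)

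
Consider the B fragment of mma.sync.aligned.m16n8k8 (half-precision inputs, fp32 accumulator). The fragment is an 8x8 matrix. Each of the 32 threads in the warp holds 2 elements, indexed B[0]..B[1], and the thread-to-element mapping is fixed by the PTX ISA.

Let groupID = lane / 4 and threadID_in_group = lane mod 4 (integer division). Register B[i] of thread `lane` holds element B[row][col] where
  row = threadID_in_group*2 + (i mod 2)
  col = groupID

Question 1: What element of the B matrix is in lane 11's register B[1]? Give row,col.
7,2

lane 11->11/4=2, 11 mod 4=3
i=1  r:2·3+1->7  c:2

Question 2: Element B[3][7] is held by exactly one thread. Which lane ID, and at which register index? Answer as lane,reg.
29,1

c=7->g=7  r=3->t=1,b0=1
L=7*4+1=29  i=1=1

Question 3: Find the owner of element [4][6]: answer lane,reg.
26,0

c=6->g=6  r=4->t=2,b0=0
L=6*4+2=26  i=0=0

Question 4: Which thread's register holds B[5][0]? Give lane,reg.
2,1

c=0⇒gr=0  r=5⇒th=2,odd=1
L=0*4+2=2  i=1=1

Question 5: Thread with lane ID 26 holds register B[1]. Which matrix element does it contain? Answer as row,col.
26: G=6,T=2
[1] (2*2+1,6) = (5,6)

5,6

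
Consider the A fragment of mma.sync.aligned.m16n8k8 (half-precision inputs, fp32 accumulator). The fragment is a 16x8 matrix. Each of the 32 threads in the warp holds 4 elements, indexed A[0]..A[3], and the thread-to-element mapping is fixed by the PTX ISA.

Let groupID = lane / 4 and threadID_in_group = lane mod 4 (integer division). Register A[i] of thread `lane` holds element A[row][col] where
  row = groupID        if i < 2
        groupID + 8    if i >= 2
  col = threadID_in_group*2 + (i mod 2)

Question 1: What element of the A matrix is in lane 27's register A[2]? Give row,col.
14,6

L=27->g=27>>2=6, t=27&3=3
[2]->row 6+8=14  col 3·2+0=6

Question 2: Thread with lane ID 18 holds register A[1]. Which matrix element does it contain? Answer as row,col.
lane 18: grp=4 (18/4), tig=2 (18%4)
i=1: r=4+0=4, c=2*2+1=5

4,5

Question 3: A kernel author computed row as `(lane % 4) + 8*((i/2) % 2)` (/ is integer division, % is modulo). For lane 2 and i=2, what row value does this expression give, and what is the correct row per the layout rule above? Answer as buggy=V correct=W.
buggy=10 correct=8

`(lane % 4) + 8*((i/2) % 2)`[2,2]=>10
lane 2: grp=0 (2/4), tig=2 (2%4)
i=2: r=0+8=8, c=2*2+0=4
row: 10 vs 8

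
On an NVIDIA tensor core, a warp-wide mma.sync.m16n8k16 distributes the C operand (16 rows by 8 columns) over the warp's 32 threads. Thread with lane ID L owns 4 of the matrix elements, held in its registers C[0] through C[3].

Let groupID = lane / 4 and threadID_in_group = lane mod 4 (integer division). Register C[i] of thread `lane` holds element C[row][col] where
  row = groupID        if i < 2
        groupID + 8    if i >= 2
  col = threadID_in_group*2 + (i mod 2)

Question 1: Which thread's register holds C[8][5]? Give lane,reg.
2,3

r: 8->gid=0,r8=1  c: 5->tid=2,i&1=1
L=0*4+2=2  i=1*2+1=3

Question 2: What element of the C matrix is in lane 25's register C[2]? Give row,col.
25: g=6,t=1
[2] (6+8,1*2+0) = (14,2)

14,2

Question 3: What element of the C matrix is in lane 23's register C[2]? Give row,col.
23: G=5,T=3
[2] (5+8,3*2+0) = (13,6)

13,6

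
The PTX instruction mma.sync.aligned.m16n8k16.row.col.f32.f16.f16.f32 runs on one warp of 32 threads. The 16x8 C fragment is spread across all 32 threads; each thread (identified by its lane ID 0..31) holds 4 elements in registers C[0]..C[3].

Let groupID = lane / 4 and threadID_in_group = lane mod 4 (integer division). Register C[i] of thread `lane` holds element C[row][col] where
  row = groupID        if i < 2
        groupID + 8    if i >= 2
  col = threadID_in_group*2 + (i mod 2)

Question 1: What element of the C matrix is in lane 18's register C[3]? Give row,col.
12,5

lane 18→18/4=4, 18 mod 4=2
i=3  r:4+8→12  c:2·2+1→5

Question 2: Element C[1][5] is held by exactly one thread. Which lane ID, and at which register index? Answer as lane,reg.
6,1

r: 1->gid=1,r8=0  c: 5->tid=2,i&1=1
L=1*4+2=6  i=0*2+1=1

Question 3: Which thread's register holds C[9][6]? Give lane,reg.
7,2

r=9⇒gr=1,Rb=1  c=6⇒th=3,odd=0
L=1*4+3=7  i=1*2+0=2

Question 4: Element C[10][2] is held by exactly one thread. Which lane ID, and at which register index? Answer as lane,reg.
r=10->g=2,rb=1  c=2->t=1,b0=0
L=2*4+1=9  i=1*2+0=2

9,2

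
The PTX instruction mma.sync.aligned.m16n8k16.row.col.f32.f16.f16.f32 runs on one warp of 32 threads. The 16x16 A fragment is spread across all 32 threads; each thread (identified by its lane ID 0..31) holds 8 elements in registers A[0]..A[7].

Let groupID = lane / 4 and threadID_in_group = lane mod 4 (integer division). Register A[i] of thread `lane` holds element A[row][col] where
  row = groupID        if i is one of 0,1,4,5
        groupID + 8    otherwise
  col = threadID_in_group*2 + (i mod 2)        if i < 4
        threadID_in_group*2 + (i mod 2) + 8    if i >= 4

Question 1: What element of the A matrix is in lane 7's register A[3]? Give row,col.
L=7->g=7>>2=1, t=7&3=3
[3]->row 1+8=9  col 3·2+1+0=7

9,7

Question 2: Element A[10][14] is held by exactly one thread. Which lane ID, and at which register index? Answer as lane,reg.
r=10->g=2,rb=1  c=14->cb=1,t=3,b0=0
L=2*4+3=11  i=1*4+1*2+0=6

11,6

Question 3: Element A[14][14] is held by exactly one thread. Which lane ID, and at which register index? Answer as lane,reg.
r:14=>grp=6,rB=1  c:14=>cB=1,tig=3,lo=0
L=6*4+3=27  i=1*4+1*2+0=6

27,6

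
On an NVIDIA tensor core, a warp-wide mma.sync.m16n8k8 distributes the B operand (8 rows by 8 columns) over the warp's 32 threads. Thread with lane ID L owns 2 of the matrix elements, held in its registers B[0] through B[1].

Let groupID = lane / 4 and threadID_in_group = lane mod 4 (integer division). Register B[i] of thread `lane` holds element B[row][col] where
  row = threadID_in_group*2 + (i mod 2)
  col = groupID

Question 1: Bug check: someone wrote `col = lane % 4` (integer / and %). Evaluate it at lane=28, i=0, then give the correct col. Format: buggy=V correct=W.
`lane % 4`[28,0]⇒0
L=28⇒gr=28>>2=7, th=28&3=0
[0]⇒row 0·2+0=0  col gr=7
col: 0 vs 7

buggy=0 correct=7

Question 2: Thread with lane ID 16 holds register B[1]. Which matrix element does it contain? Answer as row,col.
lane 16->16/4=4, 16 mod 4=0
i=1  r:2·0+1->1  c:4

1,4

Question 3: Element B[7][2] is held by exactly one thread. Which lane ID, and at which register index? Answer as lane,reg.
c:2=>grp=2  r:7=>tig=3,lo=1
L=2*4+3=11  i=1=1

11,1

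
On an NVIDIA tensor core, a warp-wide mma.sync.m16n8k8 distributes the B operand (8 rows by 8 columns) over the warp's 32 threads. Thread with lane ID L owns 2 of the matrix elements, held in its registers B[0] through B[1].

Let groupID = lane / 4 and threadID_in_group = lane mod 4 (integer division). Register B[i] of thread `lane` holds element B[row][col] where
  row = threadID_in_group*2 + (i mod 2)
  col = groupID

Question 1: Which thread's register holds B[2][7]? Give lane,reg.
c=7⇒gr=7  r=2⇒th=1,odd=0
L=7*4+1=29  i=0=0

29,0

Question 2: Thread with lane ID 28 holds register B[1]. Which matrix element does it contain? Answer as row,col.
1,7

lane 28->28/4=7, 28 mod 4=0
i=1  r:2·0+1->1  c:7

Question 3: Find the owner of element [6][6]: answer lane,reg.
27,0

c=6→G=6  r=6→T=3,p=0
L=6*4+3=27  i=0=0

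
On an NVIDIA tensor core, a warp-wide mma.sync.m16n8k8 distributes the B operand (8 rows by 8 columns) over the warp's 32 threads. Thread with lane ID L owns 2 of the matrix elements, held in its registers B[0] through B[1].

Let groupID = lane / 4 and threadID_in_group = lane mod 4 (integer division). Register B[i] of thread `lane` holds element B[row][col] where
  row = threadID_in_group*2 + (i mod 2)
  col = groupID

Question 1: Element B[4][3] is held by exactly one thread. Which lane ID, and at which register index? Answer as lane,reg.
14,0

c=3⇒gr=3  r=4⇒th=2,odd=0
L=3*4+2=14  i=0=0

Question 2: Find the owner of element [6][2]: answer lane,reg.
11,0

c=2->g=2  r=6->t=3,b0=0
L=2*4+3=11  i=0=0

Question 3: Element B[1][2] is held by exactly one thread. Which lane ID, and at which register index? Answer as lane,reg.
8,1

c=2->g=2  r=1->t=0,b0=1
L=2*4+0=8  i=1=1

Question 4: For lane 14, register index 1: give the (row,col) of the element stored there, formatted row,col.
L=14->g=14>>2=3, t=14&3=2
[1]->row 2·2+1=5  col g=3

5,3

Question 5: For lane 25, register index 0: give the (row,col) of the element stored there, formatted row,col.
25: gr=6,th=1
[0] (1*2+0,6) = (2,6)

2,6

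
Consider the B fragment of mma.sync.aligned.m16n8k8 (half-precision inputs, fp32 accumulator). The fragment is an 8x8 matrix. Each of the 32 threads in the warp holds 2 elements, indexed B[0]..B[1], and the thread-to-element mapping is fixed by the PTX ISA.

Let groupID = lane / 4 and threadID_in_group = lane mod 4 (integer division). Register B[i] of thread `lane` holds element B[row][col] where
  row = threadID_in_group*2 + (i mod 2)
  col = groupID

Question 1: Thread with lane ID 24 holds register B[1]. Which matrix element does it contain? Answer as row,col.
1,6

lane 24: grp=6 (24/4), tig=0 (24%4)
i=1: r=0*2+1=1, c=grp=6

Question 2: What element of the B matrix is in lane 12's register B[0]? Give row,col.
0,3

12: grp=3,tig=0
[0] (0*2+0,3) = (0,3)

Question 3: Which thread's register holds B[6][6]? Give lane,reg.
c=6⇒gr=6  r=6⇒th=3,odd=0
L=6*4+3=27  i=0=0

27,0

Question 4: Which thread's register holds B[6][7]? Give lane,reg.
c=7⇒gr=7  r=6⇒th=3,odd=0
L=7*4+3=31  i=0=0

31,0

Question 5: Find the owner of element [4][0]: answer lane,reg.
2,0

c=0⇒gr=0  r=4⇒th=2,odd=0
L=0*4+2=2  i=0=0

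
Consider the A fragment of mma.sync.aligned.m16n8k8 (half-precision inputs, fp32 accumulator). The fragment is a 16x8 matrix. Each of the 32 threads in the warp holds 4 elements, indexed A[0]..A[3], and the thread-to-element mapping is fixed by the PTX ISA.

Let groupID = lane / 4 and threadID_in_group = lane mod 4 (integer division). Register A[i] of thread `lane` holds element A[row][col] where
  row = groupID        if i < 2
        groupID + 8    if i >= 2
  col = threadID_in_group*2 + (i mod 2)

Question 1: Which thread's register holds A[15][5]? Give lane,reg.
30,3

r:15=>grp=7,rB=1  c:5=>tig=2,lo=1
L=7*4+2=30  i=1*2+1=3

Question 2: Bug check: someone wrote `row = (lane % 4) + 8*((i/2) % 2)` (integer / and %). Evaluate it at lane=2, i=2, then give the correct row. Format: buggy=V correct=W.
`(lane % 4) + 8*((i/2) % 2)`[2,2]=>10
lane 2: grp=0 (2/4), tig=2 (2%4)
i=2: r=0+8=8, c=2*2+0=4
row: 10 vs 8

buggy=10 correct=8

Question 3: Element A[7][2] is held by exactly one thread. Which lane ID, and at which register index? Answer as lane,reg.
29,0

r=7→G=7,rhi=0  c=2→T=1,p=0
L=7*4+1=29  i=0*2+0=0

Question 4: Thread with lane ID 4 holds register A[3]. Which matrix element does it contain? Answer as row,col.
9,1

lane 4->4/4=1, 4 mod 4=0
i=3  r:1+8->9  c:2·0+1->1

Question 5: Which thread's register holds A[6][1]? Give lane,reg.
r=6→G=6,rhi=0  c=1→T=0,p=1
L=6*4+0=24  i=0*2+1=1

24,1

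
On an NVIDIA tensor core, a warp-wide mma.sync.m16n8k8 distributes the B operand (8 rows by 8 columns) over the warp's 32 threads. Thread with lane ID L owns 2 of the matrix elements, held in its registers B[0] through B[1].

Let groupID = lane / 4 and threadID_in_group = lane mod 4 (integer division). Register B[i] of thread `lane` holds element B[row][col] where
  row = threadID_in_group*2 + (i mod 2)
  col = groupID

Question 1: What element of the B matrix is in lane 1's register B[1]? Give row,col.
3,0

1: G=0,T=1
[1] (1*2+1,0) = (3,0)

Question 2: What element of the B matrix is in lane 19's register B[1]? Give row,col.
7,4

lane 19=>19/4=4, 19 mod 4=3
i=1  r:2·3+1=>7  c:4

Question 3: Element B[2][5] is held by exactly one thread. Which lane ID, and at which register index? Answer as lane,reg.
c:5=>grp=5  r:2=>tig=1,lo=0
L=5*4+1=21  i=0=0

21,0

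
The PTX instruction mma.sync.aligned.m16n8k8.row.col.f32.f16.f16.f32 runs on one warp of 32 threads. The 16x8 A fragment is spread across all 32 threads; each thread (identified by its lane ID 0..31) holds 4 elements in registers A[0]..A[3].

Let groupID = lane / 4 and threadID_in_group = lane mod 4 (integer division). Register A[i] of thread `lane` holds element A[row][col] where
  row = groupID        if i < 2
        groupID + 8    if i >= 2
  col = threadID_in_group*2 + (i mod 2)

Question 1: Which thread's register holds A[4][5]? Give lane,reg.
r:4=>grp=4,rB=0  c:5=>tig=2,lo=1
L=4*4+2=18  i=0*2+1=1

18,1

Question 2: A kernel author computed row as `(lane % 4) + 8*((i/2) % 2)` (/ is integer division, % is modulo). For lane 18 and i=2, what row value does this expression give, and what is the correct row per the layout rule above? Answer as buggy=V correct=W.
`(lane % 4) + 8*((i/2) % 2)`[18,2]⇒10
18: gr=4,th=2
[2] (4+8,2*2+0) = (12,4)
row: 10 vs 12

buggy=10 correct=12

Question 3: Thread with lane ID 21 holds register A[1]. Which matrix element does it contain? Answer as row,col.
21: grp=5,tig=1
[1] (5+0,1*2+1) = (5,3)

5,3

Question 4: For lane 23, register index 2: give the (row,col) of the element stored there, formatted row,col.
13,6

lane 23: gr=5 (23/4), th=3 (23%4)
i=2: r=5+8=13, c=3*2+0=6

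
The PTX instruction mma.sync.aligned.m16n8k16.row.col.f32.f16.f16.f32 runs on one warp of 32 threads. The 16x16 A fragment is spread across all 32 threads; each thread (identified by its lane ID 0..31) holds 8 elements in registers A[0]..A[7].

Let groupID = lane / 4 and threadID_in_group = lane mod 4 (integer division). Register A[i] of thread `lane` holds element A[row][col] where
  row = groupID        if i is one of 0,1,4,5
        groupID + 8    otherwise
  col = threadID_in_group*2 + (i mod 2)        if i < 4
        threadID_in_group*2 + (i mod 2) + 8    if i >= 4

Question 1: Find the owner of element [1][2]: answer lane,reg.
5,0

r=1→G=1,rhi=0  c=2→chi=0,T=1,p=0
L=1*4+1=5  i=0*4+0*2+0=0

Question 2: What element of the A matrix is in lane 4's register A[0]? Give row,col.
1,0

4: gr=1,th=0
[0] (1+0,0*2+0+0) = (1,0)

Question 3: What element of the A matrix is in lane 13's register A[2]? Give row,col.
13: gid=3,tid=1
[2] (3+8,1*2+0+0) = (11,2)

11,2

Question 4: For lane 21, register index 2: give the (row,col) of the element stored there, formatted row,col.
13,2

lane 21→21/4=5, 21 mod 4=1
i=2  r:5+8→13  c:2·1+0+0→2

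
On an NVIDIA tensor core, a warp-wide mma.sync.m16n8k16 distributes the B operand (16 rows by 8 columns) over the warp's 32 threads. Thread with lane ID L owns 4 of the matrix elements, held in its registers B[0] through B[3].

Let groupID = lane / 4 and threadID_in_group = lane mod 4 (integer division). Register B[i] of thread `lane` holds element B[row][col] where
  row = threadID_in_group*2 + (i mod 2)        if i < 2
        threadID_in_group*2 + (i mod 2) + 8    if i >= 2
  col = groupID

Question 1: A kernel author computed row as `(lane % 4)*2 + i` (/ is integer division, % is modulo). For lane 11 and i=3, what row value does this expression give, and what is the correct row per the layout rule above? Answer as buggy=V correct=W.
buggy=9 correct=15

`(lane % 4)*2 + i`[11,3]→9
lane 11: G=2 (11/4), T=3 (11%4)
i=3: r=3*2+1+8=15, c=G=2
row: 9 vs 15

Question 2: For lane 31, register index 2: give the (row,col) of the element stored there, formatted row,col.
lane 31: gr=7 (31/4), th=3 (31%4)
i=2: r=3*2+0+8=14, c=gr=7

14,7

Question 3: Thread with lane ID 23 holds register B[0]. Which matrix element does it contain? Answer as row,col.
lane 23→23/4=5, 23 mod 4=3
i=0  r:2·3+0+0→6  c:5

6,5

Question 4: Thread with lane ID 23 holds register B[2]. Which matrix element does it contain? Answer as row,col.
14,5

23: G=5,T=3
[2] (3*2+0+8,5) = (14,5)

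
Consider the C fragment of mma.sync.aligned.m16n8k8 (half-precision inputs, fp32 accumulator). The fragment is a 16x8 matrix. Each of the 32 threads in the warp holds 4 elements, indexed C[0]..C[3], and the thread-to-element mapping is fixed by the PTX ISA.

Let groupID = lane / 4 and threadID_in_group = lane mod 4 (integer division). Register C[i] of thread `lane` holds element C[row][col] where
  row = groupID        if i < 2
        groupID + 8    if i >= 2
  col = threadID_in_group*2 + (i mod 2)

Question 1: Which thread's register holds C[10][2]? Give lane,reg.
r=10→G=2,rhi=1  c=2→T=1,p=0
L=2*4+1=9  i=1*2+0=2

9,2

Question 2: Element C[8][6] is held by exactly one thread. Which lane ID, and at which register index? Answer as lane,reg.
3,2

r=8→G=0,rhi=1  c=6→T=3,p=0
L=0*4+3=3  i=1*2+0=2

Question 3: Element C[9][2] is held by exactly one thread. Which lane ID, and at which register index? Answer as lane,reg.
r=9→G=1,rhi=1  c=2→T=1,p=0
L=1*4+1=5  i=1*2+0=2

5,2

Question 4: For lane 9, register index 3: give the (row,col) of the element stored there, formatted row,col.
L=9→G=9>>2=2, T=9&3=1
[3]→row 2+8=10  col 1·2+1=3

10,3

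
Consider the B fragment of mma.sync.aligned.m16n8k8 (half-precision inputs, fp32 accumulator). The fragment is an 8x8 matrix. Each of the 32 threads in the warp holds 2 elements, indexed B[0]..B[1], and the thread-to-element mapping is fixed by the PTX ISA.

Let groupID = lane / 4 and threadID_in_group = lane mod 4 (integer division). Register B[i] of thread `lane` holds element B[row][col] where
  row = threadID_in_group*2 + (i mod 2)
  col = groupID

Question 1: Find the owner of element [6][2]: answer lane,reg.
11,0

c=2⇒gr=2  r=6⇒th=3,odd=0
L=2*4+3=11  i=0=0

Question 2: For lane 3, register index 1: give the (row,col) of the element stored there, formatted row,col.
7,0

lane 3->3/4=0, 3 mod 4=3
i=1  r:2·3+1->7  c:0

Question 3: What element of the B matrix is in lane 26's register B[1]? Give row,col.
5,6

L=26=>grp=26>>2=6, tig=26&3=2
[1]=>row 2·2+1=5  col grp=6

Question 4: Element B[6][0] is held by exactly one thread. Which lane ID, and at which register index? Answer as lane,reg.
3,0

c=0->g=0  r=6->t=3,b0=0
L=0*4+3=3  i=0=0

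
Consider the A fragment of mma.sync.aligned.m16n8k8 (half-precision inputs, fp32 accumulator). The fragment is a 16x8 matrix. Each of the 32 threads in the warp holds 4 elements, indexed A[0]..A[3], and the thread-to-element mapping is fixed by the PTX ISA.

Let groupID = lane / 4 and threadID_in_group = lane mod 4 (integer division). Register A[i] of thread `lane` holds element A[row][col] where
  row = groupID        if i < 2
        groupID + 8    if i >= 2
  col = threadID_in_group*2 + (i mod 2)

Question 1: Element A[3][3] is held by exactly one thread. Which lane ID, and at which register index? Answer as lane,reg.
r: 3->gid=3,r8=0  c: 3->tid=1,i&1=1
L=3*4+1=13  i=0*2+1=1

13,1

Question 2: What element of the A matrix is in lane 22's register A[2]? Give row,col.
L=22→G=22>>2=5, T=22&3=2
[2]→row 5+8=13  col 2·2+0=4

13,4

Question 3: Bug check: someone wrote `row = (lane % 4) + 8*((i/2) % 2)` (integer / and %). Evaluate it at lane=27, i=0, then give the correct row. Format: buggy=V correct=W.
`(lane % 4) + 8*((i/2) % 2)`[27,0]→3
lane 27: G=6 (27/4), T=3 (27%4)
i=0: r=6+0=6, c=3*2+0=6
row: 3 vs 6

buggy=3 correct=6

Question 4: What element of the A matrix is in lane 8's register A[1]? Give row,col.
lane 8⇒8/4=2, 8 mod 4=0
i=1  r:2+0⇒2  c:2·0+1⇒1

2,1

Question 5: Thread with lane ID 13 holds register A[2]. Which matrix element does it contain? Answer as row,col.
11,2

13: grp=3,tig=1
[2] (3+8,1*2+0) = (11,2)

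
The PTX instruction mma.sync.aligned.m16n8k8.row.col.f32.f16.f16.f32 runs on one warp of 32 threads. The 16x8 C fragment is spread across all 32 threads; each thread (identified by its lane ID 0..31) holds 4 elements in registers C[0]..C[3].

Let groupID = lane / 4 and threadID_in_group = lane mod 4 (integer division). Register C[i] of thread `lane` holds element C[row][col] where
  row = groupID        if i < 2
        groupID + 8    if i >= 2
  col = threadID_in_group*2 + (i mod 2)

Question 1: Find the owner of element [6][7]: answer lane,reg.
27,1

r=6->g=6,rb=0  c=7->t=3,b0=1
L=6*4+3=27  i=0*2+1=1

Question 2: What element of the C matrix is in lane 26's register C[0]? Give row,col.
6,4

lane 26: g=6 (26/4), t=2 (26%4)
i=0: r=6+0=6, c=2*2+0=4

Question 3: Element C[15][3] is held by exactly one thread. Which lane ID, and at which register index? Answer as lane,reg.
r: 15->gid=7,r8=1  c: 3->tid=1,i&1=1
L=7*4+1=29  i=1*2+1=3

29,3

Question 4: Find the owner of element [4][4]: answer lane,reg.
r=4→G=4,rhi=0  c=4→T=2,p=0
L=4*4+2=18  i=0*2+0=0

18,0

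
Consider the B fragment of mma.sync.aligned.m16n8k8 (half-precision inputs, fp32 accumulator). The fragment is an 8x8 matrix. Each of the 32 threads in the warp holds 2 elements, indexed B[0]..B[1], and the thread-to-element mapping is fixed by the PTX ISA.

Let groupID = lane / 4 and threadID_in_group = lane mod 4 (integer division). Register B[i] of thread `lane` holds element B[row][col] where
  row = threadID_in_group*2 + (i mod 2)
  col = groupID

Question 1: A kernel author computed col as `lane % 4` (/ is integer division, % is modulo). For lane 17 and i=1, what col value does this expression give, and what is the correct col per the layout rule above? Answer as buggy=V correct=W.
`lane % 4`[17,1]->1
lane 17->17/4=4, 17 mod 4=1
i=1  r:2·1+1->3  c:4
col: 1 vs 4

buggy=1 correct=4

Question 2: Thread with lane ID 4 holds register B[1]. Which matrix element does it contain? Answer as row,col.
lane 4: gid=1 (4/4), tid=0 (4%4)
i=1: r=0*2+1=1, c=gid=1

1,1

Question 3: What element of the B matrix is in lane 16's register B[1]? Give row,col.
1,4

lane 16: G=4 (16/4), T=0 (16%4)
i=1: r=0*2+1=1, c=G=4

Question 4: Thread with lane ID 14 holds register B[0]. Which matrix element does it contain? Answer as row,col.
4,3

lane 14: g=3 (14/4), t=2 (14%4)
i=0: r=2*2+0=4, c=g=3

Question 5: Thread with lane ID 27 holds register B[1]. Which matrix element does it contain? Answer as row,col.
L=27=>grp=27>>2=6, tig=27&3=3
[1]=>row 3·2+1=7  col grp=6

7,6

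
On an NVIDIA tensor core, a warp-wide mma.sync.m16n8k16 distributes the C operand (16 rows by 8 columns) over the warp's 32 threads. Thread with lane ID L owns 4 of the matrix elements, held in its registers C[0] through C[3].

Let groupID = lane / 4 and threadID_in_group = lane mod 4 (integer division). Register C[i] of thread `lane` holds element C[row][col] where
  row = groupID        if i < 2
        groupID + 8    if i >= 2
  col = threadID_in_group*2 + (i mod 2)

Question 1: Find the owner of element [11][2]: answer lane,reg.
r: 11->gid=3,r8=1  c: 2->tid=1,i&1=0
L=3*4+1=13  i=1*2+0=2

13,2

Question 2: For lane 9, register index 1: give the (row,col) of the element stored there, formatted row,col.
lane 9⇒9/4=2, 9 mod 4=1
i=1  r:2+0⇒2  c:2·1+1⇒3

2,3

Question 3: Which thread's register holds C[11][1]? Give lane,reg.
12,3

r: 11->gid=3,r8=1  c: 1->tid=0,i&1=1
L=3*4+0=12  i=1*2+1=3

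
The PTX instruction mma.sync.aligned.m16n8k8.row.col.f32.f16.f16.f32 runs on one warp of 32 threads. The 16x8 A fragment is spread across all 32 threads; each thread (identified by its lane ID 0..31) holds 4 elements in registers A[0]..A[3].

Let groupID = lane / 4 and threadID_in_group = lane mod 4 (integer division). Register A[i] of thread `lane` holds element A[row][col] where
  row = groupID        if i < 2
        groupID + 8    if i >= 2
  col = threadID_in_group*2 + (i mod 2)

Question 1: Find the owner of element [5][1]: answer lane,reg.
20,1

r:5=>grp=5,rB=0  c:1=>tig=0,lo=1
L=5*4+0=20  i=0*2+1=1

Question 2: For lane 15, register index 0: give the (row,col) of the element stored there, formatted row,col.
3,6

lane 15: grp=3 (15/4), tig=3 (15%4)
i=0: r=3+0=3, c=3*2+0=6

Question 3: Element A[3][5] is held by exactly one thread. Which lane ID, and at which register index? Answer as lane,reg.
14,1

r=3->g=3,rb=0  c=5->t=2,b0=1
L=3*4+2=14  i=0*2+1=1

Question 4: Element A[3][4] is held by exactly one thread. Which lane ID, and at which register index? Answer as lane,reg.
14,0

r=3⇒gr=3,Rb=0  c=4⇒th=2,odd=0
L=3*4+2=14  i=0*2+0=0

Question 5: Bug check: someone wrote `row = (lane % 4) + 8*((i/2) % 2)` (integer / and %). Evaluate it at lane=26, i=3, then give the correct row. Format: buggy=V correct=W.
buggy=10 correct=14

`(lane % 4) + 8*((i/2) % 2)`[26,3]->10
lane 26: gid=6 (26/4), tid=2 (26%4)
i=3: r=6+8=14, c=2*2+1=5
row: 10 vs 14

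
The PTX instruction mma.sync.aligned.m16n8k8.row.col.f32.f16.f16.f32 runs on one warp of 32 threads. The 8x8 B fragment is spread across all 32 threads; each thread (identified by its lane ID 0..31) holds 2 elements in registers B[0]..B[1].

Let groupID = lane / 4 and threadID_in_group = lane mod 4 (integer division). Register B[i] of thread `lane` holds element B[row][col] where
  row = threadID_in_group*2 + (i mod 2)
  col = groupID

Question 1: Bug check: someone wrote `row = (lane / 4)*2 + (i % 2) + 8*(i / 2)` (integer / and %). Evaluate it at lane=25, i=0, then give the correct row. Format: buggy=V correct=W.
buggy=12 correct=2

`(lane / 4)*2 + (i % 2) + 8*(i / 2)`[25,0]=>12
lane 25: grp=6 (25/4), tig=1 (25%4)
i=0: r=1*2+0=2, c=grp=6
row: 12 vs 2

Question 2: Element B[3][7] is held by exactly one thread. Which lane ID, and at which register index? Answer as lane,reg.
29,1

c:7=>grp=7  r:3=>tig=1,lo=1
L=7*4+1=29  i=1=1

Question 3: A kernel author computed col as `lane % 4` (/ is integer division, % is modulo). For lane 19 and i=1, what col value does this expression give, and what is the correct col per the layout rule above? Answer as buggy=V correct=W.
`lane % 4`[19,1]->3
L=19->g=19>>2=4, t=19&3=3
[1]->row 3·2+1=7  col g=4
col: 3 vs 4

buggy=3 correct=4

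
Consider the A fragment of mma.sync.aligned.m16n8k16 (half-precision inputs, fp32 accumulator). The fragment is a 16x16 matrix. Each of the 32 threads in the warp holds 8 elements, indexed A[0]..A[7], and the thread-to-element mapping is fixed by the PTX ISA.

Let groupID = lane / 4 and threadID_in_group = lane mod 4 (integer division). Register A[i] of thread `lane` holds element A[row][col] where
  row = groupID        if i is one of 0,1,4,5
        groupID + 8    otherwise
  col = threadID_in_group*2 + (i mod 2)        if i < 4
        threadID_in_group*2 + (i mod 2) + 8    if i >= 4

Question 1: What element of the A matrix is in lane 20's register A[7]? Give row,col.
13,9

L=20->gid=20>>2=5, tid=20&3=0
[7]->row 5+8=13  col 0·2+1+8=9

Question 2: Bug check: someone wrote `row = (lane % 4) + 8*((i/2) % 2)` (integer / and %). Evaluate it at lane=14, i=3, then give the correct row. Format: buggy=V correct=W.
buggy=10 correct=11

`(lane % 4) + 8*((i/2) % 2)`[14,3]⇒10
14: gr=3,th=2
[3] (3+8,2*2+1+0) = (11,5)
row: 10 vs 11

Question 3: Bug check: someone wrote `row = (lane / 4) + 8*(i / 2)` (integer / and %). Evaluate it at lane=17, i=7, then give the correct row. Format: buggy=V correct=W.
`(lane / 4) + 8*(i / 2)`[17,7]→28
lane 17→17/4=4, 17 mod 4=1
i=7  r:4+8→12  c:2·1+1+8→11
row: 28 vs 12

buggy=28 correct=12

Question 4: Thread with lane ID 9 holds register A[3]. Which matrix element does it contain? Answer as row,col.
9: g=2,t=1
[3] (2+8,1*2+1+0) = (10,3)

10,3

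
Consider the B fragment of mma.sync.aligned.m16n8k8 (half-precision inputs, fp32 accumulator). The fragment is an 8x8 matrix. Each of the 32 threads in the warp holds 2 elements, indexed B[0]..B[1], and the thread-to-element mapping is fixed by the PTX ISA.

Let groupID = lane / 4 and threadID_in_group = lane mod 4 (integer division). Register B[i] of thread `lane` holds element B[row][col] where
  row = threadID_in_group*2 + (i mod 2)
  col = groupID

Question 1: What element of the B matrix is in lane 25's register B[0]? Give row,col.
L=25⇒gr=25>>2=6, th=25&3=1
[0]⇒row 1·2+0=2  col gr=6

2,6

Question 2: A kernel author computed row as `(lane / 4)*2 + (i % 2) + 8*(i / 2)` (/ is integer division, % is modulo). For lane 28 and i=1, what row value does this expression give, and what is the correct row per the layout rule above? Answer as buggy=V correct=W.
buggy=15 correct=1

`(lane / 4)*2 + (i % 2) + 8*(i / 2)`[28,1]->15
L=28->gid=28>>2=7, tid=28&3=0
[1]->row 0·2+1=1  col gid=7
row: 15 vs 1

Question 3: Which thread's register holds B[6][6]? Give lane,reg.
c: 6->gid=6  r: 6->tid=3,i&1=0
L=6*4+3=27  i=0=0

27,0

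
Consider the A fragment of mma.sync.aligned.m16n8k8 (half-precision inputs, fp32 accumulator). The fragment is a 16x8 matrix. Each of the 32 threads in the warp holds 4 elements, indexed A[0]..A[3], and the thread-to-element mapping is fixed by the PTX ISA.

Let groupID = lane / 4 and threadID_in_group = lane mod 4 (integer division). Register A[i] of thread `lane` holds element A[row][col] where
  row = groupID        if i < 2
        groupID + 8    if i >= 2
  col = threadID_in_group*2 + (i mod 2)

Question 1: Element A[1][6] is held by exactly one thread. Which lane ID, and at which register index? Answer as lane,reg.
7,0

r:1=>grp=1,rB=0  c:6=>tig=3,lo=0
L=1*4+3=7  i=0*2+0=0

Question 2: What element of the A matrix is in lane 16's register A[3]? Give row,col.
12,1

lane 16: gr=4 (16/4), th=0 (16%4)
i=3: r=4+8=12, c=0*2+1=1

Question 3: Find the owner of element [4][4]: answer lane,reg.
18,0

r: 4->gid=4,r8=0  c: 4->tid=2,i&1=0
L=4*4+2=18  i=0*2+0=0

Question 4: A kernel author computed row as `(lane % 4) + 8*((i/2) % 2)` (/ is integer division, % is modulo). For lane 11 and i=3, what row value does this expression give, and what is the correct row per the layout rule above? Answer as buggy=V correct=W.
buggy=11 correct=10

`(lane % 4) + 8*((i/2) % 2)`[11,3]=>11
lane 11: grp=2 (11/4), tig=3 (11%4)
i=3: r=2+8=10, c=3*2+1=7
row: 11 vs 10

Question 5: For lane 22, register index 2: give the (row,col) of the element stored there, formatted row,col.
13,4

lane 22→22/4=5, 22 mod 4=2
i=2  r:5+8→13  c:2·2+0→4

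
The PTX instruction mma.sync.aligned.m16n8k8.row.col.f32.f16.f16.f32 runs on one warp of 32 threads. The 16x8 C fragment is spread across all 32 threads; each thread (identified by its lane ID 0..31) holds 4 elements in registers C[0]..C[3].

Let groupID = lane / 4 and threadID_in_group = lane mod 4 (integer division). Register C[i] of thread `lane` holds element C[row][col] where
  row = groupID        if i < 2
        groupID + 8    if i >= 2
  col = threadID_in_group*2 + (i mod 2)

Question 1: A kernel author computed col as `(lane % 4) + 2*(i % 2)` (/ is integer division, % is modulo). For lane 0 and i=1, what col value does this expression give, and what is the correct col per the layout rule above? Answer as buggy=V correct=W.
buggy=2 correct=1

`(lane % 4) + 2*(i % 2)`[0,1]->2
lane 0->0/4=0, 0 mod 4=0
i=1  r:0+0->0  c:2·0+1->1
col: 2 vs 1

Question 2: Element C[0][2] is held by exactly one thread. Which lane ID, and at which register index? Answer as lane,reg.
1,0

r:0=>grp=0,rB=0  c:2=>tig=1,lo=0
L=0*4+1=1  i=0*2+0=0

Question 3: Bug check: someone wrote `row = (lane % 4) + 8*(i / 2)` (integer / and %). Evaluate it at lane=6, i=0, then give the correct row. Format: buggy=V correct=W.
buggy=2 correct=1

`(lane % 4) + 8*(i / 2)`[6,0]=>2
L=6=>grp=6>>2=1, tig=6&3=2
[0]=>row 1+0=1  col 2·2+0=4
row: 2 vs 1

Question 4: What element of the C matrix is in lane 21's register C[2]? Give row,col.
lane 21→21/4=5, 21 mod 4=1
i=2  r:5+8→13  c:2·1+0→2

13,2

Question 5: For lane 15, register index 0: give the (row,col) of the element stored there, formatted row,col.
3,6

lane 15: G=3 (15/4), T=3 (15%4)
i=0: r=3+0=3, c=3*2+0=6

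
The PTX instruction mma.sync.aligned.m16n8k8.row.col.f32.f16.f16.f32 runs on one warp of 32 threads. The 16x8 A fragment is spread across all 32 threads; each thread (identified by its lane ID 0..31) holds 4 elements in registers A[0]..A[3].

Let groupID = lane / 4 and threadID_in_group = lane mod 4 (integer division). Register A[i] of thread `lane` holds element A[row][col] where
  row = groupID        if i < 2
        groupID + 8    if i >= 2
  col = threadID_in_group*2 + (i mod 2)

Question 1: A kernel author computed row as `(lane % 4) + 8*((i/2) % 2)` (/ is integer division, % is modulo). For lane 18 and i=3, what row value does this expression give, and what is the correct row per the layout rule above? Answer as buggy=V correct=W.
`(lane % 4) + 8*((i/2) % 2)`[18,3]⇒10
18: gr=4,th=2
[3] (4+8,2*2+1) = (12,5)
row: 10 vs 12

buggy=10 correct=12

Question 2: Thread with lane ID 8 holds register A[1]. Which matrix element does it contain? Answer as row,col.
2,1

8: gr=2,th=0
[1] (2+0,0*2+1) = (2,1)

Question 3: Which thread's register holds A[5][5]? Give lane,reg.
22,1

r: 5->gid=5,r8=0  c: 5->tid=2,i&1=1
L=5*4+2=22  i=0*2+1=1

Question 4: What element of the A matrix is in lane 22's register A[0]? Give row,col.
lane 22=>22/4=5, 22 mod 4=2
i=0  r:5+0=>5  c:2·2+0=>4

5,4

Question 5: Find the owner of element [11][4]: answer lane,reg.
r=11→G=3,rhi=1  c=4→T=2,p=0
L=3*4+2=14  i=1*2+0=2

14,2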